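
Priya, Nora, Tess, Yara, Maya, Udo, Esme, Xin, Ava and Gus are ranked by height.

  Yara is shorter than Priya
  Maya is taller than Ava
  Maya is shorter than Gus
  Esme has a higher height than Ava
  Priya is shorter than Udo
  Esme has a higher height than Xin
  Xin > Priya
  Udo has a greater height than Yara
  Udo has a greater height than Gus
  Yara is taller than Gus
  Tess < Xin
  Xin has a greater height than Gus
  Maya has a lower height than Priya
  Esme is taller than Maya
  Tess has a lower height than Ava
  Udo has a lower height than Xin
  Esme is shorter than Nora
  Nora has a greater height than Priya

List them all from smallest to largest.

Tess < Ava < Maya < Gus < Yara < Priya < Udo < Xin < Esme < Nora

Nothing is placed below Tess, so it is least; from there Tess < Ava; Ava < Maya; Maya < Gus; Gus < Yara; Yara < Priya; Priya < Udo; Udo < Xin; Xin < Esme; Esme < Nora, each given directly.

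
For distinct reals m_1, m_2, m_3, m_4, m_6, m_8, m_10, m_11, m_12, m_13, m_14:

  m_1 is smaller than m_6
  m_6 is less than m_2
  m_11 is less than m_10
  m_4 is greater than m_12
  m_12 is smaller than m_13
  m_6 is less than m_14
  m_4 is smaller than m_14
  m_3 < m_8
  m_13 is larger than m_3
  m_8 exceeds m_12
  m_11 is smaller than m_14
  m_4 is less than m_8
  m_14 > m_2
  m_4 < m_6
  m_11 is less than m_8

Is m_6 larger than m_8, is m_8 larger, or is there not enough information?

Following every chain through m_6: above m_6 we get m_2, m_14; below m_6 we get m_12, m_1, m_4.
m_8 is not reached, and no chain runs the other way from m_8 to m_6.
So the given relations leave the order of m_6 and m_8 undetermined.

undetermined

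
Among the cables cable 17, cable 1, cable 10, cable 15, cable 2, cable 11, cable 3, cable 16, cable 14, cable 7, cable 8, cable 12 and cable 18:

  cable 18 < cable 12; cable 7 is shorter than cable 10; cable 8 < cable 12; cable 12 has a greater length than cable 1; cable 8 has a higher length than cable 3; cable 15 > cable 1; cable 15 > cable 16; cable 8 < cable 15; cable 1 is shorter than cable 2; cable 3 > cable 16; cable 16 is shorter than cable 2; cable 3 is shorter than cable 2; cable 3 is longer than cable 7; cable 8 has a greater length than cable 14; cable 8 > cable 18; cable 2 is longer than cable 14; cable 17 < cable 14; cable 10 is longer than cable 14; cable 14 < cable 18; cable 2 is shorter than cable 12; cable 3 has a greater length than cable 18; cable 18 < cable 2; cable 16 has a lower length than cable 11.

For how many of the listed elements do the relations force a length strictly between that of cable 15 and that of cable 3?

Chaining upward from cable 3 reaches: cable 2, cable 8, cable 12.
Chaining downward from cable 15 reaches: cable 17, cable 14, cable 7, cable 1, cable 18, cable 16, cable 8.
Strictly between cable 3 and cable 15 are those in both lists: cable 8 — 1 element.

1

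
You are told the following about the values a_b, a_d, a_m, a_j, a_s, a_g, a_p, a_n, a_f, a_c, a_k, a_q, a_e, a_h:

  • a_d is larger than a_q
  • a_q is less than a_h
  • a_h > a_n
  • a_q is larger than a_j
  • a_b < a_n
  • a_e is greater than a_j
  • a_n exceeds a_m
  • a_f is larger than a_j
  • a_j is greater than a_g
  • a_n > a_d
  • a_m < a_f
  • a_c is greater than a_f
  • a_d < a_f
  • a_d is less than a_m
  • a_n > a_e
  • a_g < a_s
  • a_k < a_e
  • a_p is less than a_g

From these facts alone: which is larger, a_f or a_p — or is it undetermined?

a_f

a_p < a_g and a_g < a_j give a_p < a_j.
With a_j < a_q: a_p < a_g < a_j < a_q.
Then a_q < a_d extends the chain to a_d.
Then a_d < a_m extends the chain to a_m.
With a_m < a_f: a_p < a_g < a_j < a_q < a_d < a_m < a_f.
So a_f is larger.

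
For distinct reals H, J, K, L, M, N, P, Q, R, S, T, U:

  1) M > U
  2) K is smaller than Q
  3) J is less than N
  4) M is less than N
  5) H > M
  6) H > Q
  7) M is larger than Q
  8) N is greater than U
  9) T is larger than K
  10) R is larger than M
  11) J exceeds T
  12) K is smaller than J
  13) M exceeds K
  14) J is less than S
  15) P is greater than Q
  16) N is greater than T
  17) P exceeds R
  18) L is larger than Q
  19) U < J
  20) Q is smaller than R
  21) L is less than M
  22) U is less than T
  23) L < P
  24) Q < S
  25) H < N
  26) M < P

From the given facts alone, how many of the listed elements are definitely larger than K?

From K the given relations immediately reach T, Q, M, J.
From those, L, H, S, R, N, P — 10 in total.
No other element is forced above K by the given relations, so the count is 10.

10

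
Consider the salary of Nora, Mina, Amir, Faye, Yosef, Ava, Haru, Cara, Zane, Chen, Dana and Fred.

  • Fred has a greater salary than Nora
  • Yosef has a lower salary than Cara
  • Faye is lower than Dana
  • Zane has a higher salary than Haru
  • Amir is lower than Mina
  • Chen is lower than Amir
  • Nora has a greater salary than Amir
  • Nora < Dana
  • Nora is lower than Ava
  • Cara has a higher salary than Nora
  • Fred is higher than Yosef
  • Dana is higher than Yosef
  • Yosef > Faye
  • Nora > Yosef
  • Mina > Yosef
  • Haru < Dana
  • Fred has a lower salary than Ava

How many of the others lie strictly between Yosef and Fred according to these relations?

Chaining upward from Yosef reaches: Mina, Nora, Ava, Cara, Dana.
Chaining downward from Fred reaches: Chen, Faye, Amir, Nora.
Strictly between Yosef and Fred are those in both lists: Nora — 1 element.

1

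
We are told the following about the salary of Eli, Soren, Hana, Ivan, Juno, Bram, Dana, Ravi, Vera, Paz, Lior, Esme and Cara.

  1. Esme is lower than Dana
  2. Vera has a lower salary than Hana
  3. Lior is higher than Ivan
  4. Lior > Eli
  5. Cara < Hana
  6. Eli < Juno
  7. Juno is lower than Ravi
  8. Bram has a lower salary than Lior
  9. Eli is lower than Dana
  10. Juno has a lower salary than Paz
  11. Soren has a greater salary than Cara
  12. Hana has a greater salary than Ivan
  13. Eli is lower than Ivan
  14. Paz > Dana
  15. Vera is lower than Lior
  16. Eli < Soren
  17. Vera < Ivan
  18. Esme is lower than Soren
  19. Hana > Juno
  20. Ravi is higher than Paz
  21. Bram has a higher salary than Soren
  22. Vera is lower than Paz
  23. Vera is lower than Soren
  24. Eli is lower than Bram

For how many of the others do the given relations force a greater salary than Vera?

7

Directly above Vera: Ivan, Soren, Paz, Lior, Hana.
One step further: Bram, Ravi (7 so far).
Nothing else is reachable above Vera; 7 in all.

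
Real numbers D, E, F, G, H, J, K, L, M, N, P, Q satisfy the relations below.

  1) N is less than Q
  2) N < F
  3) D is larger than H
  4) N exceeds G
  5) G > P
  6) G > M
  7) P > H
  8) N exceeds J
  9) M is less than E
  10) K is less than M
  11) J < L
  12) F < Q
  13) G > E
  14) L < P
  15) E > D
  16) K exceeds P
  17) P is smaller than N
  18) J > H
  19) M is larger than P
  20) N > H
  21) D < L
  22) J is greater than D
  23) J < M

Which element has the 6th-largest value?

M

Piecing the relations together gives one ordering: H < D < J < L < P < K < M < E < G < N < F < Q.
Counting 6 from the largest end gives M.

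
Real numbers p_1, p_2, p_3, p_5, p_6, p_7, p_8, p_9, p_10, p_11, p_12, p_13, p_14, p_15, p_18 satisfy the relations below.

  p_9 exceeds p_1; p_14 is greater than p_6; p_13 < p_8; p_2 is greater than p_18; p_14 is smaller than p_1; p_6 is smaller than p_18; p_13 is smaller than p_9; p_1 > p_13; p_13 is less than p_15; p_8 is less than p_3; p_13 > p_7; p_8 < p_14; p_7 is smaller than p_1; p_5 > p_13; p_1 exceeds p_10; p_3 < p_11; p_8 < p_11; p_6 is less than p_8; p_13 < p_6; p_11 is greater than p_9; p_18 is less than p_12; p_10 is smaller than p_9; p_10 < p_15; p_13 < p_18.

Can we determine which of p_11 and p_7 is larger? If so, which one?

Link the given pairs in sequence: p_7 < p_13; p_13 < p_6; p_6 < p_8; p_8 < p_14; p_14 < p_1; p_1 < p_9; p_9 < p_11.
Together: p_7 < p_13 < p_6 < p_8 < p_14 < p_1 < p_9 < p_11.
So p_11 is larger.

p_11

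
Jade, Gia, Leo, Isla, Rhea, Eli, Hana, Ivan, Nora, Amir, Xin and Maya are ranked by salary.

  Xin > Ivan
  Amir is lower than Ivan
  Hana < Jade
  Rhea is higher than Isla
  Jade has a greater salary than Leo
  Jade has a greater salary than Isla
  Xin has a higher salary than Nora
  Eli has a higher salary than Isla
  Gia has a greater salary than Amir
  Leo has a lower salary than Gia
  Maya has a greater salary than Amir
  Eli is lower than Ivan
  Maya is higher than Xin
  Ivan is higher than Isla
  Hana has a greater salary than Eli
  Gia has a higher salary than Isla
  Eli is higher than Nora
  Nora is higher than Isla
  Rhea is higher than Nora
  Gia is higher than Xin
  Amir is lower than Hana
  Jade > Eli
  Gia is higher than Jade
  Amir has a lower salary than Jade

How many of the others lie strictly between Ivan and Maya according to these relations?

1

The relations place Ivan below Maya. An element lies strictly between them when it is forced above Ivan and also forced below Maya.
Above Ivan: {Xin, Gia}. Below Maya: {Isla, Amir, Nora, Eli, Xin}.
Intersection: {Xin} — 1.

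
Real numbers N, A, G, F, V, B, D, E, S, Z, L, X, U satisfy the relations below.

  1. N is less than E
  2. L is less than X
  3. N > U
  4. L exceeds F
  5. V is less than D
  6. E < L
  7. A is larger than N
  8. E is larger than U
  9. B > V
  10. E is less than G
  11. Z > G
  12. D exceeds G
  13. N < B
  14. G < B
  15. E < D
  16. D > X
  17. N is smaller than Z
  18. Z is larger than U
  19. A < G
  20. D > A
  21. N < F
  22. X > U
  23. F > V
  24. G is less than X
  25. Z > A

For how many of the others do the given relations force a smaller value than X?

8

Directly below X: U, L, G.
One step further: E, F, A (6 so far).
One step further: N, V (8 so far).
No other element is forced below X by the given relations, so the count is 8.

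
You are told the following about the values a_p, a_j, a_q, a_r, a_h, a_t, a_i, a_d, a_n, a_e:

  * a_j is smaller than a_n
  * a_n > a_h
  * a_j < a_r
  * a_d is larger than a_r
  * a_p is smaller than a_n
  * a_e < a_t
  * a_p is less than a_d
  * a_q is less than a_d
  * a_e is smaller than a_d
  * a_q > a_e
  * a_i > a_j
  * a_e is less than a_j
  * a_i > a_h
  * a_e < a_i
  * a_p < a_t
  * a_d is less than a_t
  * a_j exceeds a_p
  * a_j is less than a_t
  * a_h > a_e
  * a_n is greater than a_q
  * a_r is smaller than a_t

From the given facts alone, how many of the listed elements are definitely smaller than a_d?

5

Directly below a_d: a_e, a_q, a_p, a_r.
One step further: a_j (5 so far).
No other element is forced below a_d by the given relations, so the count is 5.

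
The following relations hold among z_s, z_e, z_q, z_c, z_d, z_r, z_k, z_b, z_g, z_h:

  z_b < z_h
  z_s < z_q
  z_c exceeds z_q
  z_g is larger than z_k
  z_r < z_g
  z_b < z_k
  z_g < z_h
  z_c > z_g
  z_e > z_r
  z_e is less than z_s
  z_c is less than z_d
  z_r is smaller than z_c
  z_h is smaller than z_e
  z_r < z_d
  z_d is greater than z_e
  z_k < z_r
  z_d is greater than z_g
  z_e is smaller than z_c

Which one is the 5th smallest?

z_h

The consecutive relations fix a unique order: z_b < z_k < z_r < z_g < z_h < z_e < z_s < z_q < z_c < z_d.
Counting 5 from the smallest end gives z_h.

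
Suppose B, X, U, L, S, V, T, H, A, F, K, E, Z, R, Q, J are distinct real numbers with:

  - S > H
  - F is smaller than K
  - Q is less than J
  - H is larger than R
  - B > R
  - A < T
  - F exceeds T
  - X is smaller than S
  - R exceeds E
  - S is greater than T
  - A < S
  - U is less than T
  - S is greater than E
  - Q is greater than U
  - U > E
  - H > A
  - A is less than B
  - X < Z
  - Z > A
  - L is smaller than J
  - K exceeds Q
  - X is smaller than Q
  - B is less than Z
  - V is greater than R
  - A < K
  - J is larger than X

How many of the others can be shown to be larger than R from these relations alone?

5

From R the given relations immediately reach B, V, H.
From those, Z, S — 5 in total.
No other element is forced above R by the given relations, so the count is 5.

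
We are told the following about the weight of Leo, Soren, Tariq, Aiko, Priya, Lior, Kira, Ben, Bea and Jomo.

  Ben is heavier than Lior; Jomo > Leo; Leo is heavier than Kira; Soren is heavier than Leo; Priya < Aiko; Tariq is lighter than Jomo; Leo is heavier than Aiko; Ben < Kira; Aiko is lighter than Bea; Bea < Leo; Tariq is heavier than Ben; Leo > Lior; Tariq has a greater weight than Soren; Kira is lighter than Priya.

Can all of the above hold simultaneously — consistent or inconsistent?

consistent

The single ordering Lior < Ben < Kira < Priya < Aiko < Bea < Leo < Soren < Tariq < Jomo satisfies every listed relation, so no contradiction arises.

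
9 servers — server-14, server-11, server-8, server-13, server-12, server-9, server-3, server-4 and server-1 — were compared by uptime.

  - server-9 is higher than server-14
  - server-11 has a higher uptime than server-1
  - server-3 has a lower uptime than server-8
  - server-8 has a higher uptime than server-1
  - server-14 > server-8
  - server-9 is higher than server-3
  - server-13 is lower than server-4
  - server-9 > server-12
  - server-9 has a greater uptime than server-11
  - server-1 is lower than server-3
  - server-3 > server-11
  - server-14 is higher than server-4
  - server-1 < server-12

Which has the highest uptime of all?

Chaining downward from server-9: directly below it, server-11, server-3, server-12, server-14; then server-1, server-4, server-8; then server-13.
That covers every other element, and nothing is given above server-9, so server-9 is the highest uptime.

server-9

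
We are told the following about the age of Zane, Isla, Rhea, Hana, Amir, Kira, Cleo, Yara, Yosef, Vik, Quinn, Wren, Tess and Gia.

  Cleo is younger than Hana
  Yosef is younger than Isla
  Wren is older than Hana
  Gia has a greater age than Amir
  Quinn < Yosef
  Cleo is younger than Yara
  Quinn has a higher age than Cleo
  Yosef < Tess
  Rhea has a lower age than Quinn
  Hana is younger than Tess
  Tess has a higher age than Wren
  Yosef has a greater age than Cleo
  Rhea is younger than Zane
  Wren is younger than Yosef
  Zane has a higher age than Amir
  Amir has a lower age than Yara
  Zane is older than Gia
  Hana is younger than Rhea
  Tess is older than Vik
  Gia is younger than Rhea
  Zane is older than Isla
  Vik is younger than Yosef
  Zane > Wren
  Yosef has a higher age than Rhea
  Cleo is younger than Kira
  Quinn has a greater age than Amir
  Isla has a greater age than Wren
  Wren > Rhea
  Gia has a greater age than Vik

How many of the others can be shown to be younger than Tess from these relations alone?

9

From Tess the given relations immediately reach Vik, Hana, Wren, Yosef.
From those, Cleo, Rhea, Quinn — 7 in total.
From those, Amir, Gia — 9 in total.
No other element is forced below Tess by the given relations, so the count is 9.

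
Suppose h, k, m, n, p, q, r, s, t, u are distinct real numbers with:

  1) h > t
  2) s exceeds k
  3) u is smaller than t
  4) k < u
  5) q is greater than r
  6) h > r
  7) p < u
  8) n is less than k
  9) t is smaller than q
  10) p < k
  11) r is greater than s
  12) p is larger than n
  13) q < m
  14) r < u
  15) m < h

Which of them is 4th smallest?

s

The consecutive relations fix a unique order: n < p < k < s < r < u < t < q < m < h.
Counting 4 from the smallest end gives s.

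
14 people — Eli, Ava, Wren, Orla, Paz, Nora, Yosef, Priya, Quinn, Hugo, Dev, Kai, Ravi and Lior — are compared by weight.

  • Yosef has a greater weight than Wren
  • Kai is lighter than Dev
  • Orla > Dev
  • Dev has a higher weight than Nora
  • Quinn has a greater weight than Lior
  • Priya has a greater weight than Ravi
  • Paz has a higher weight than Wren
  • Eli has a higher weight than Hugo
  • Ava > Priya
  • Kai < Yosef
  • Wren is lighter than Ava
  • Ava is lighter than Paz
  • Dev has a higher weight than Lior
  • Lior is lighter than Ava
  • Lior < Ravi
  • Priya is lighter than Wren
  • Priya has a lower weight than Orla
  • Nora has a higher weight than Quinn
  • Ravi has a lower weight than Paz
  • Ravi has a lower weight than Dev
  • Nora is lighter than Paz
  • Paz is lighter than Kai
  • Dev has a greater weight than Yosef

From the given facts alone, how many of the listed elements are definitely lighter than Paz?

7

The elements the relations force below Paz are Lior, Quinn, Ravi, Nora, Priya, Wren, Ava — no chain reaches any other.
That is 7.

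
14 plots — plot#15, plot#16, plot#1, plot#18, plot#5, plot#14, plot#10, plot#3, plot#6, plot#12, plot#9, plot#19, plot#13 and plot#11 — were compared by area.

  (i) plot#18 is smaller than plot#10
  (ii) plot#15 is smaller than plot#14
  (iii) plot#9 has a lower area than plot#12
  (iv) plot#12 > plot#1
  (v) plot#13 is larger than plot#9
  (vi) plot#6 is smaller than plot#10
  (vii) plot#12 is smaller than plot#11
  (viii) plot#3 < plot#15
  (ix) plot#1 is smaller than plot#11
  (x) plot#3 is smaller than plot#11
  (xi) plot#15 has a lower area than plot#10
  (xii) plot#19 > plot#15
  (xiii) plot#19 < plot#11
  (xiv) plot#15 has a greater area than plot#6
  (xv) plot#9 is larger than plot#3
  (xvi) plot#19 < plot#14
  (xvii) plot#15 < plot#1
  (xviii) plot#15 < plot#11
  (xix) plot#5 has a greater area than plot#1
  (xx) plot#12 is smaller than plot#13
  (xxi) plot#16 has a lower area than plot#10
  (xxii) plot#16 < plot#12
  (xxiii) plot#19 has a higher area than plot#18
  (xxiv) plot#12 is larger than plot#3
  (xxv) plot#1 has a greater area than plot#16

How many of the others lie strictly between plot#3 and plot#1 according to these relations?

1

Chaining upward from plot#3 reaches: plot#9, plot#15, plot#19, plot#5, plot#10, plot#12, plot#11, plot#13, plot#14.
Chaining downward from plot#1 reaches: plot#16, plot#6, plot#15.
Strictly between plot#3 and plot#1 are those in both lists: plot#15 — 1 element.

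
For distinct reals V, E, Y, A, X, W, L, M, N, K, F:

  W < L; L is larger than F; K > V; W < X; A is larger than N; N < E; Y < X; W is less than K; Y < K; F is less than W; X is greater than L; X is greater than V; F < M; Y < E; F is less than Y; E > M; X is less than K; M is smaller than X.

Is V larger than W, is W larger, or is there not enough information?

Following every chain through W: above W we get L, X, K; below W we get F.
V is not reached, and no chain runs the other way from V to W.
So the given relations leave the order of W and V undetermined.

undetermined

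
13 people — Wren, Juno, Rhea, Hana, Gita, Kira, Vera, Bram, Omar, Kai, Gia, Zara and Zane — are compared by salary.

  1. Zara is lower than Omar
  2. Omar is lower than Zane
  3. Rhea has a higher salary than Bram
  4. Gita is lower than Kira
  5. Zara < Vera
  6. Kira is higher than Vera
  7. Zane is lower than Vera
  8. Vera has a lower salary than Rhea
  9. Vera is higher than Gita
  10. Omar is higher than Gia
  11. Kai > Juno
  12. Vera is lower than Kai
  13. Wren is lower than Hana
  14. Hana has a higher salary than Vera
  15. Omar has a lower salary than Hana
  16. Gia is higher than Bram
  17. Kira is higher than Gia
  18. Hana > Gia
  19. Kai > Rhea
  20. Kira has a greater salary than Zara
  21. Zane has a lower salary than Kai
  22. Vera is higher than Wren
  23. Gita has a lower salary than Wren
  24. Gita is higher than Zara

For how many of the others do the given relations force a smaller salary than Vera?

7

From Vera the given relations immediately reach Zara, Gita, Wren, Zane.
From those, Omar — 5 in total.
From those, Gia — 6 in total.
From those, Bram — 7 in total.
Nothing else is reachable below Vera; 7 in all.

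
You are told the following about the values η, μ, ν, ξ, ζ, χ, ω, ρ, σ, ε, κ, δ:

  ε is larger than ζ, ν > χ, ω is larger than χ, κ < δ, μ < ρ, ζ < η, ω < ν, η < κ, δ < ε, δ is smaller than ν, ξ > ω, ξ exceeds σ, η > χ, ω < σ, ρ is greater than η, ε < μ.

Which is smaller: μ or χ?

χ

χ < η < κ < δ < ε < μ, by transitivity through η, κ, δ, ε.
So χ < μ; χ is the smaller of the two.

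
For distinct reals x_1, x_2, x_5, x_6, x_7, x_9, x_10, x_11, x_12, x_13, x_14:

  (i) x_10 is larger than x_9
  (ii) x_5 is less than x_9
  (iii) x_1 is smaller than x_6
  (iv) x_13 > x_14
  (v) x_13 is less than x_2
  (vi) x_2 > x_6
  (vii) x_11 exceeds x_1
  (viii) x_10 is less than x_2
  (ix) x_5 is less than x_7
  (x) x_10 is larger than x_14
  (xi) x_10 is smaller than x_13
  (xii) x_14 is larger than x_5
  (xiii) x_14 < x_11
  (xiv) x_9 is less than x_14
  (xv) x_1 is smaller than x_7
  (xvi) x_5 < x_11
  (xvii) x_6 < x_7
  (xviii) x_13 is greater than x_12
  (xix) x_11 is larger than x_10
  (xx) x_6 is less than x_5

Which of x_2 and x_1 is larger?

Link the given pairs in sequence: x_1 < x_6; x_6 < x_5; x_5 < x_9; x_9 < x_10; x_10 < x_13; x_13 < x_2.
Together: x_1 < x_6 < x_5 < x_9 < x_10 < x_13 < x_2.
So x_1 < x_2; x_2 is the larger of the two.

x_2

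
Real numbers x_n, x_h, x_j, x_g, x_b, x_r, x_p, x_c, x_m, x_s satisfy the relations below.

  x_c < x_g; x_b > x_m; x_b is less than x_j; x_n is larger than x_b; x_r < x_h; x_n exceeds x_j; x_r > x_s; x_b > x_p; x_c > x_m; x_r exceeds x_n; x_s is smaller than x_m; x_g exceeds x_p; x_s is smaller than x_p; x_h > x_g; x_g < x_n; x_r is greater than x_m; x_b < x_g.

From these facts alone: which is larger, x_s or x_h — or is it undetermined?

x_s < x_p and x_p < x_b give x_s < x_b.
With x_b < x_j: x_s < x_p < x_b < x_j.
Then x_j < x_n extends the chain to x_n.
With x_n < x_r: x_s < x_p < x_b < x_j < x_n < x_r.
Then x_r < x_h extends the chain to x_h.
So x_h is larger.

x_h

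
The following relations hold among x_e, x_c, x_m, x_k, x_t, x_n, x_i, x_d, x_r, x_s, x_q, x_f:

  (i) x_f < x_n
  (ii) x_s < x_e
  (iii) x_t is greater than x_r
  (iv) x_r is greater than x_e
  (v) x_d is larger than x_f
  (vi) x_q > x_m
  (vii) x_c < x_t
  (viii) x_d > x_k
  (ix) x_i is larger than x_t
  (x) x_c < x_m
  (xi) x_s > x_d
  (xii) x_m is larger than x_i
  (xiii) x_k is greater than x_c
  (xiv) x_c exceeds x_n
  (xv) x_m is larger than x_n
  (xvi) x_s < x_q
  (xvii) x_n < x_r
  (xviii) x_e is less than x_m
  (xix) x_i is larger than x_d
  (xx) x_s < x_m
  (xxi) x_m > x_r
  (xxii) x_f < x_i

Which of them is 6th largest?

The consecutive relations fix a unique order: x_f < x_n < x_c < x_k < x_d < x_s < x_e < x_r < x_t < x_i < x_m < x_q.
The 6th largest is x_e.

x_e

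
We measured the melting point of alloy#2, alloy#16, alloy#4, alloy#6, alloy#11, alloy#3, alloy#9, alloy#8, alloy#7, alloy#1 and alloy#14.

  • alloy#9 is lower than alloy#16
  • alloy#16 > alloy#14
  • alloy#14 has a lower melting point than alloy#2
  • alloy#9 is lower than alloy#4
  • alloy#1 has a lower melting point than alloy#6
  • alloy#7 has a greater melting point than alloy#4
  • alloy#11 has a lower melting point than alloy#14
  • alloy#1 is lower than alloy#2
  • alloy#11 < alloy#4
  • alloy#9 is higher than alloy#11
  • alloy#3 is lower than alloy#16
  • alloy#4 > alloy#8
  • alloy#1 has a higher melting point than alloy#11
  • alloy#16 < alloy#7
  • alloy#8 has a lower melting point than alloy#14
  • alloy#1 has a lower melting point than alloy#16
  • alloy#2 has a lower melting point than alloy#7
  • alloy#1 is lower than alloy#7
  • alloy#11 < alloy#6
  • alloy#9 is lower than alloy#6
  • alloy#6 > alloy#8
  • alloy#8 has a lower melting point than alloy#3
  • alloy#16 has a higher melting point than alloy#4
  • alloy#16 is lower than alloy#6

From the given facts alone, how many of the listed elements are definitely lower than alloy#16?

7

The elements the relations force below alloy#16 are alloy#8, alloy#11, alloy#9, alloy#1, alloy#14, alloy#4, alloy#3 — no chain reaches any other.
That is 7.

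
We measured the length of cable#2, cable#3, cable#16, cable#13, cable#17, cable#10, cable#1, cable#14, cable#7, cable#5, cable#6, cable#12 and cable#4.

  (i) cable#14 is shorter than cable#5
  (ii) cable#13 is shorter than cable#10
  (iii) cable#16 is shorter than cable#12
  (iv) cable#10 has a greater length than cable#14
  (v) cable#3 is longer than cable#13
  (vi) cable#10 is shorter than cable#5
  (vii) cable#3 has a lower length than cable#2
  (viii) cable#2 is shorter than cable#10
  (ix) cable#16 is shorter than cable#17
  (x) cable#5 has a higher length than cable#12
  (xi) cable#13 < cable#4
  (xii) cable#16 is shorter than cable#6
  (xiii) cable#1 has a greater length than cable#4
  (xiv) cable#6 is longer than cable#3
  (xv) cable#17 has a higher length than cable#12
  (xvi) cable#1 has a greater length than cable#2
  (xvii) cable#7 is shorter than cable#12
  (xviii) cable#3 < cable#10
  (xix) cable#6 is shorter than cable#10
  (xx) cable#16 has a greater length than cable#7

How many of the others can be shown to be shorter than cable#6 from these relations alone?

4

Directly below cable#6: cable#3, cable#16.
One step further: cable#13, cable#7 (4 so far).
No other element is forced below cable#6 by the given relations, so the count is 4.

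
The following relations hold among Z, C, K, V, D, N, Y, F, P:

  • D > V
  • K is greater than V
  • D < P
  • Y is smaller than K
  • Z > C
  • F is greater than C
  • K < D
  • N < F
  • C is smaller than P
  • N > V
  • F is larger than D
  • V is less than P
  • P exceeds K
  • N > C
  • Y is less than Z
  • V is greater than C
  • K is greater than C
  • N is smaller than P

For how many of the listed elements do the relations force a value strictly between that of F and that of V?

The relations place V below F. An element lies strictly between them when it is forced above V and also forced below F.
Above V: {K, N, D, P}. Below F: {Y, C, K, N, D}.
Intersection: {K, N, D} — 3.

3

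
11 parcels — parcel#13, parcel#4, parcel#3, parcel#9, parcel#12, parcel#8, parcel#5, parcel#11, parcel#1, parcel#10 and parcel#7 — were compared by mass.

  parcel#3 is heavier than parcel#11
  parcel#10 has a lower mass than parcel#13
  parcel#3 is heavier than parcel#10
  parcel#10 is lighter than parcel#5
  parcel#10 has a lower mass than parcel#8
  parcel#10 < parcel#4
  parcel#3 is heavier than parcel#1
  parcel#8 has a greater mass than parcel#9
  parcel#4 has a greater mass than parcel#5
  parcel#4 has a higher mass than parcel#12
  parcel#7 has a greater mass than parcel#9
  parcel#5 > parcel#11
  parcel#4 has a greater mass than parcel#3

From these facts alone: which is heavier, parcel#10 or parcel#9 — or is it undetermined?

Following every chain through parcel#9: above parcel#9 we get parcel#8, parcel#7.
parcel#10 is not reached, and no chain runs the other way from parcel#10 to parcel#9.
So the given relations leave the order of parcel#9 and parcel#10 undetermined.

undetermined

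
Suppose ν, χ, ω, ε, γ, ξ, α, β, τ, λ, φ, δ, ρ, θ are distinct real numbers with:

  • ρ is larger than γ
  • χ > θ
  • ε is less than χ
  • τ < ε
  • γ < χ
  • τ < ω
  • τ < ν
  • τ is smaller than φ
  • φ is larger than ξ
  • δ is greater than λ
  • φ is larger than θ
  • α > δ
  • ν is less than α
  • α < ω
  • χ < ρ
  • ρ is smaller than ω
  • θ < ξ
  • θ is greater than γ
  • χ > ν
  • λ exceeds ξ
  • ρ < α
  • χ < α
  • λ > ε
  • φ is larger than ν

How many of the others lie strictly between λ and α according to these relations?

1

Chaining upward from λ reaches: δ, ω.
Chaining downward from α reaches: τ, ν, γ, θ, ξ, ε, δ, χ, ρ.
Strictly between λ and α are those in both lists: δ — 1 element.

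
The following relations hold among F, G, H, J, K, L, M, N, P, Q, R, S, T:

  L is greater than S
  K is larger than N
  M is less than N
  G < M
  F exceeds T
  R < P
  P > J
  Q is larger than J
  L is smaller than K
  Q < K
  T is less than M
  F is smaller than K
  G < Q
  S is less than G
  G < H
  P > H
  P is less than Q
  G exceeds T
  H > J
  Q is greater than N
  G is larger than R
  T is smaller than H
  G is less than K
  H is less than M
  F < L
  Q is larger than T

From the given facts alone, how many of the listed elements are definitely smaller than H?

From H the given relations immediately reach J, T, G.
From those, S, R — 5 in total.
Nothing else is reachable below H; 5 in all.

5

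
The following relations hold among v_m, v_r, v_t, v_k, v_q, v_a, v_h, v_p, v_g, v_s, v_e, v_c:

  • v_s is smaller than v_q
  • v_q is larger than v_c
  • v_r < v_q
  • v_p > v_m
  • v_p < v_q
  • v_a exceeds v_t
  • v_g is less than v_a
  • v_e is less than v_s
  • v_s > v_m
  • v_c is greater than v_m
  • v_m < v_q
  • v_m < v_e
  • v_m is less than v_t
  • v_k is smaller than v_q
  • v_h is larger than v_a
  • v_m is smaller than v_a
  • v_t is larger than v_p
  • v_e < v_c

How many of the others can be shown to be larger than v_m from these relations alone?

8

From v_m the given relations immediately reach v_p, v_e, v_c, v_t, v_a, v_s, v_q.
From those, v_h — 8 in total.
Nothing else is reachable above v_m; 8 in all.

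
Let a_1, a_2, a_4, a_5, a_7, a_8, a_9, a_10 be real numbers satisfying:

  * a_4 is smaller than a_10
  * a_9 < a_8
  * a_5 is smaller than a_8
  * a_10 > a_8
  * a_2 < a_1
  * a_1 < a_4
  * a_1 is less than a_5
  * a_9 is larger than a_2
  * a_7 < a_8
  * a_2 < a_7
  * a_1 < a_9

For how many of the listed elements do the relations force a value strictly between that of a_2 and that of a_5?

1

The relations place a_2 below a_5. An element lies strictly between them when it is forced above a_2 and also forced below a_5.
Above a_2: {a_1, a_4, a_9, a_7, a_8, a_10}. Below a_5: {a_1}.
Intersection: {a_1} — 1.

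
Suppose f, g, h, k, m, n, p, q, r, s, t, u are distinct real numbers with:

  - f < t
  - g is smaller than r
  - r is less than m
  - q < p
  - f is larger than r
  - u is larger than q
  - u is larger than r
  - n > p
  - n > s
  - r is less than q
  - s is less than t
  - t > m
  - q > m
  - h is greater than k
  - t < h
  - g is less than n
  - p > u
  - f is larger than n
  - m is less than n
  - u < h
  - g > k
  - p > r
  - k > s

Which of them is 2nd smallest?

k

Chaining the given pairs: s < k < g < r < m < q < u < p < n < f < t < h.
The 2nd smallest is k.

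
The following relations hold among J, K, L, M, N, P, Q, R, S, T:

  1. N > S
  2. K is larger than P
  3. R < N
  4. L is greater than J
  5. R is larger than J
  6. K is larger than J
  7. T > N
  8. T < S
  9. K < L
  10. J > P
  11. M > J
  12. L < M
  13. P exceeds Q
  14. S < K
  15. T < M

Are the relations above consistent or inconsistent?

We have S < N stated directly, yet also N < T < S by chaining the others — so N < S. Contradiction.

inconsistent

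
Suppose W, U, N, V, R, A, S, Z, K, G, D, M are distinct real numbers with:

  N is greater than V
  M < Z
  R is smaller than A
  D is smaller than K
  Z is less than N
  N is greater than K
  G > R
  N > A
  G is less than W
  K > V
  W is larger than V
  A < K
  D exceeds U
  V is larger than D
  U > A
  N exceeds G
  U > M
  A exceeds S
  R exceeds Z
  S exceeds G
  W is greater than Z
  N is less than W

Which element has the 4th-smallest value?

The consecutive relations fix a unique order: M < Z < R < G < S < A < U < D < V < K < N < W.
The 4th smallest is G.

G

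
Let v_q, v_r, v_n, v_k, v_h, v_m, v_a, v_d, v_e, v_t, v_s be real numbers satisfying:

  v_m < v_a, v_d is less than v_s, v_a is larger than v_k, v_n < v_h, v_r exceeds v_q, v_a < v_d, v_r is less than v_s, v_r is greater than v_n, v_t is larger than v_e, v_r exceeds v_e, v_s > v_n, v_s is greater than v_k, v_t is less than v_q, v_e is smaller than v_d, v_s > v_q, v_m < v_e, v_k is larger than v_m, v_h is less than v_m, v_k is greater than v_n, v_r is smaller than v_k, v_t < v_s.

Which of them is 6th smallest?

v_q

Piecing the relations together gives one ordering: v_n < v_h < v_m < v_e < v_t < v_q < v_r < v_k < v_a < v_d < v_s.
The 6th smallest is v_q.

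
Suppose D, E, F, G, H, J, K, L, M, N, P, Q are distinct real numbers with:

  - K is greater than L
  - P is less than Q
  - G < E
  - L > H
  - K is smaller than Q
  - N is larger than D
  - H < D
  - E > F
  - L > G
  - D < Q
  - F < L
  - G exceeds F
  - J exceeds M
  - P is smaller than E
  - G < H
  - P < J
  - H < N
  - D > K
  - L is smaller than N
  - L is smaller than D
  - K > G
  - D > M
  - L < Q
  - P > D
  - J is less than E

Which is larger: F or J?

J

F < G and G < H give F < H.
Then H < L extends the chain to L.
With L < K: F < G < H < L < K.
With K < D: F < G < H < L < K < D.
With D < P: F < G < H < L < K < D < P.
Then P < J extends the chain to J.
So F < J; J is the larger of the two.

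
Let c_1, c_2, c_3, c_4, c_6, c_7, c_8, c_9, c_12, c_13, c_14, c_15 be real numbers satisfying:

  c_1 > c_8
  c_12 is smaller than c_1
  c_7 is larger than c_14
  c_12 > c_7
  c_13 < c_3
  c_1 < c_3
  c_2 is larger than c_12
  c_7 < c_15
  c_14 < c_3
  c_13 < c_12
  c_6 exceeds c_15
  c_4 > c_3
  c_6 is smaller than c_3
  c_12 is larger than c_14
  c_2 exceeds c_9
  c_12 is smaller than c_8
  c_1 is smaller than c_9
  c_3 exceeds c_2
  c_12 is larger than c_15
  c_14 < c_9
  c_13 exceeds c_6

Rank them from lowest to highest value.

c_14 < c_7 < c_15 < c_6 < c_13 < c_12 < c_8 < c_1 < c_9 < c_2 < c_3 < c_4

Each adjacent pair is fixed by a given relation: c_14 < c_7; c_7 < c_15; c_15 < c_6; c_6 < c_13; c_13 < c_12; c_12 < c_8; c_8 < c_1; c_1 < c_9; c_9 < c_2; c_2 < c_3; c_3 < c_4. Chaining them end to end gives the full order.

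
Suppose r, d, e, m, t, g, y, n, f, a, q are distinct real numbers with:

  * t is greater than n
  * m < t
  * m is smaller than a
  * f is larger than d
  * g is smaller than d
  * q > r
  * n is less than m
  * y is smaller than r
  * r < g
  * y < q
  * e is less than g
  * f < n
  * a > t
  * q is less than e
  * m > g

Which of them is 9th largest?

Piecing the relations together gives one ordering: y < r < q < e < g < d < f < n < m < t < a.
Counting 9 from the largest end gives q.

q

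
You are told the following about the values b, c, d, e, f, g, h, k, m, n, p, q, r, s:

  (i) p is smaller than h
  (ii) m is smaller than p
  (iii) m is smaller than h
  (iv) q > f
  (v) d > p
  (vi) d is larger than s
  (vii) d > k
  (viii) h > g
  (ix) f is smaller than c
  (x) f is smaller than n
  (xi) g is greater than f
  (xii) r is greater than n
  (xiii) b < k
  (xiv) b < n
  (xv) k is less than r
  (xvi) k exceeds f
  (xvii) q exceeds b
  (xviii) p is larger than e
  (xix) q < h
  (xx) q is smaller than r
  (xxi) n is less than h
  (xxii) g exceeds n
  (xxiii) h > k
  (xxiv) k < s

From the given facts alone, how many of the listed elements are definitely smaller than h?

From h the given relations immediately reach m, p, k, n, q, g.
From those, e, f, b — 9 in total.
Nothing else is reachable below h; 9 in all.

9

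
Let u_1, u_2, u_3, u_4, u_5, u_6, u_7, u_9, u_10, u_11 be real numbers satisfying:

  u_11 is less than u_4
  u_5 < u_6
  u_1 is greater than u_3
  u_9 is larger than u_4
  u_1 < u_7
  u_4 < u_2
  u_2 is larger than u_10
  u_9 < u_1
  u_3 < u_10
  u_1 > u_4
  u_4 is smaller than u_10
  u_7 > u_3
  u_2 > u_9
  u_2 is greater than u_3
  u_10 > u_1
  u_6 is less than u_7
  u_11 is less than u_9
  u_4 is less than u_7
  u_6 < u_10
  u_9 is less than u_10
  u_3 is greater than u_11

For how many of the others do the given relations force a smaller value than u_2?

8

From u_2 the given relations immediately reach u_4, u_3, u_9, u_10.
From those, u_11, u_6, u_1 — 7 in total.
From those, u_5 — 8 in total.
Nothing else is reachable below u_2; 8 in all.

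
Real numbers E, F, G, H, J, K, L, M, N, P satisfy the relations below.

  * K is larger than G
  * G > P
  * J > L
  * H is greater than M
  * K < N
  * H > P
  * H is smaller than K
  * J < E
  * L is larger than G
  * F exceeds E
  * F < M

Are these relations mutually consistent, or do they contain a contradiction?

consistent

Every relation is compatible with P < G < L < J < E < F < M < H < K < N; the set is consistent.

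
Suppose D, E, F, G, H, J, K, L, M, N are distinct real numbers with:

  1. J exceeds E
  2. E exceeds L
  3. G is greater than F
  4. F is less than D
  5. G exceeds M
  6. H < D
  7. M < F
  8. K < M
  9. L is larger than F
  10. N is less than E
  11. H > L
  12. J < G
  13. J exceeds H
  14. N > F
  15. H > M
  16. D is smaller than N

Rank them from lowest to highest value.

K < M < F < L < H < D < N < E < J < G

Nothing is placed below K, so it is least; from there K < M; M < F; F < L; L < H; H < D; D < N; N < E; E < J; J < G, each given directly.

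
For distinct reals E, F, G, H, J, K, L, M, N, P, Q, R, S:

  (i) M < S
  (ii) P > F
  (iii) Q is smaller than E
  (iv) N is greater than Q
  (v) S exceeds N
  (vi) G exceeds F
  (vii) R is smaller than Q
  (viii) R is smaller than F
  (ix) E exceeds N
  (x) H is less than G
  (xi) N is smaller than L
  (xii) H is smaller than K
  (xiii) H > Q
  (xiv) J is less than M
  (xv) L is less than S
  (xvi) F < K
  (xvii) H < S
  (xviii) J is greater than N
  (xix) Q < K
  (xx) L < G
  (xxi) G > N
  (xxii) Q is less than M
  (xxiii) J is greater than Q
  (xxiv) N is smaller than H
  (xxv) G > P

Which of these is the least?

R

Chaining upward from R: directly above it, Q, F; then N, H, J, E, K, P, M, G; then L, S.
That covers every other element, and nothing is given below R, so R is the least.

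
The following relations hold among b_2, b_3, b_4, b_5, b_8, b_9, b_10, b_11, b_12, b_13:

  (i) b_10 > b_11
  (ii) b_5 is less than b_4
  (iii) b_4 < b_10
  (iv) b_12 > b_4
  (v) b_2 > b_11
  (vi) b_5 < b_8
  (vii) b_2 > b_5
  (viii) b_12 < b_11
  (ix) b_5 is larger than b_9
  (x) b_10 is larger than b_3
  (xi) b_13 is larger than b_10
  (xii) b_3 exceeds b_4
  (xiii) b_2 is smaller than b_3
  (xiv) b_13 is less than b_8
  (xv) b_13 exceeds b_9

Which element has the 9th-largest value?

b_5

The consecutive relations fix a unique order: b_9 < b_5 < b_4 < b_12 < b_11 < b_2 < b_3 < b_10 < b_13 < b_8.
Counting 9 from the largest end gives b_5.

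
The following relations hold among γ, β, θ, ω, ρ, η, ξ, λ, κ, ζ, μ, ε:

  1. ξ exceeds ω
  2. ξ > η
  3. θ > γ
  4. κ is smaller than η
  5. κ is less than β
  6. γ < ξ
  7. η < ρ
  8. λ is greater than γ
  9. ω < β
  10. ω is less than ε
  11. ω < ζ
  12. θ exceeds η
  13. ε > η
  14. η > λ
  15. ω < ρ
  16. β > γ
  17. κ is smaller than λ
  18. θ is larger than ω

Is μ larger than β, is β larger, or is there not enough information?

undetermined

Following every chain through μ: nothing is chained to μ.
β is not reached, and no chain runs the other way from β to μ.
So the given relations leave the order of μ and β undetermined.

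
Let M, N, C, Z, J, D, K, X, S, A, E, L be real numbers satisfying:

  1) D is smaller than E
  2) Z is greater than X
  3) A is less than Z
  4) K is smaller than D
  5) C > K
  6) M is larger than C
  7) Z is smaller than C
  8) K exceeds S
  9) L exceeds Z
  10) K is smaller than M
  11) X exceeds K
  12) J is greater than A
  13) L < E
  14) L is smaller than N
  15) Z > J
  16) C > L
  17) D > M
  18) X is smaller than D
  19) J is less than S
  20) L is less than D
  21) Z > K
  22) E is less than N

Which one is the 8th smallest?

Piecing the relations together gives one ordering: A < J < S < K < X < Z < L < C < M < D < E < N.
Counting 8 from the smallest end gives C.

C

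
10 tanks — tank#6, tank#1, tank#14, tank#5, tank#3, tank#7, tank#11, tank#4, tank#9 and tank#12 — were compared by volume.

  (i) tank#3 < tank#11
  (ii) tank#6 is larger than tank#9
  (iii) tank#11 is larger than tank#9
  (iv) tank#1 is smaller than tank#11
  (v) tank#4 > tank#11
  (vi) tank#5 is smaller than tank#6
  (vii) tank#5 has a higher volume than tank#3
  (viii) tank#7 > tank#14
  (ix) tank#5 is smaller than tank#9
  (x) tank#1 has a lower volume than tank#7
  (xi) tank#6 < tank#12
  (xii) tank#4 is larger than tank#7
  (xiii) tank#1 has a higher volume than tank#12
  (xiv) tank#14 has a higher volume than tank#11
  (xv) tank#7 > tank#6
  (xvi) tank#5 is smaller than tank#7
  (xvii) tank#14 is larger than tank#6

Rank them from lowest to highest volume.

tank#3 < tank#5 < tank#9 < tank#6 < tank#12 < tank#1 < tank#11 < tank#14 < tank#7 < tank#4

The consecutive links are each given: tank#3 < tank#5; tank#5 < tank#9; tank#9 < tank#6; tank#6 < tank#12; tank#12 < tank#1; tank#1 < tank#11; tank#11 < tank#14; tank#14 < tank#7; tank#7 < tank#4.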